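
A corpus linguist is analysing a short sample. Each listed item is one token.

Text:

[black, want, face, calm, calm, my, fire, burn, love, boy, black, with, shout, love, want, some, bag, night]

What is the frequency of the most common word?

Frequencies: black:2, want:2, calm:2, love:2, face:1, my:1, fire:1, burn:1, boy:1, with:1, shout:1, some:1, bag:1, night:1
Most common: 'black' with frequency 2.

2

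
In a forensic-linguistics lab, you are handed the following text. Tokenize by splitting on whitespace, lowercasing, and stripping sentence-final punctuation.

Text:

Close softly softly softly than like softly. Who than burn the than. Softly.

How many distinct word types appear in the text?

Distinct types: {burn, close, like, softly, than, the, who}
V = 7

7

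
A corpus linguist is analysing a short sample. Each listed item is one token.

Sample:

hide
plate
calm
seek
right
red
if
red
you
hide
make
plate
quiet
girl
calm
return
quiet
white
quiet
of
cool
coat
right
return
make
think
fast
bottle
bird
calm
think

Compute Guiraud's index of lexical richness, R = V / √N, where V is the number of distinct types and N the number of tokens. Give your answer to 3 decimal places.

N = 31, V = 20.
√N = 5.567764
R = 20 / 5.567764 = 3.592

3.592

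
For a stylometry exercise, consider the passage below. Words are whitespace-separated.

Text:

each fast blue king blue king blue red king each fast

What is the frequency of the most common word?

Frequencies: blue:3, king:3, each:2, fast:2, red:1
Most common: 'blue' with frequency 3.

3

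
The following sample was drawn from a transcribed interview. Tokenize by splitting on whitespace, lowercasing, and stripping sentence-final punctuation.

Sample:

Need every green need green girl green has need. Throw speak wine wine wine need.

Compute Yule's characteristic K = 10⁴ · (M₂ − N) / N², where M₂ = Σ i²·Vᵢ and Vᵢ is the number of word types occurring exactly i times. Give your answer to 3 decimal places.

Frequencies: need:4, green:3, wine:3, every:1, girl:1, has:1, throw:1, speak:1
N = 15. Frequency spectrum: V_1=5, V_3=2, V_4=1
M₂ = 1²·5 + 3²·2 + 4²·1 = 39
K = 10000 × (39 − 15) / 15² = 1066.667

1066.667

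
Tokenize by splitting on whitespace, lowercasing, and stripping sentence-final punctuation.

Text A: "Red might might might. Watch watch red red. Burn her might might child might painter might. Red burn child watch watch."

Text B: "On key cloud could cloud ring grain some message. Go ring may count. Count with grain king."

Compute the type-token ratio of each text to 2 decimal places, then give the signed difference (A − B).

-0.43

TTR(A) = 7/21 = 0.33
TTR(B) = 13/17 = 0.76
Difference = 0.33 − 0.76 = -0.43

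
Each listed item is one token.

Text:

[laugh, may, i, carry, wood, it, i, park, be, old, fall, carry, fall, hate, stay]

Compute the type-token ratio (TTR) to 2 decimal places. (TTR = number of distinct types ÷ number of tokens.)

N = 15 tokens, V = 12 types.
TTR = V / N = 12 / 15 = 0.80

0.80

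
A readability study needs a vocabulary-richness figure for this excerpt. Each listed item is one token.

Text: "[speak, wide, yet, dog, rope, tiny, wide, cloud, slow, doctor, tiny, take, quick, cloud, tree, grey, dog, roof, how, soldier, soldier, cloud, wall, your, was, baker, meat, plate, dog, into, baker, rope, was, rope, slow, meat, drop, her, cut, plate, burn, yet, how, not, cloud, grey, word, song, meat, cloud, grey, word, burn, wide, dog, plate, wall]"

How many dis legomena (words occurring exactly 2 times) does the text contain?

10

Frequencies: cloud:5, dog:4, wide:3, rope:3, grey:3, meat:3, plate:3, yet:2, tiny:2, slow:2, how:2, soldier:2, wall:2, was:2, baker:2, burn:2, word:2, speak:1, doctor:1, take:1, … (10 more, each freq 1)
Words with frequency 2: baker, burn, how, slow, soldier, tiny, wall, was, word, yet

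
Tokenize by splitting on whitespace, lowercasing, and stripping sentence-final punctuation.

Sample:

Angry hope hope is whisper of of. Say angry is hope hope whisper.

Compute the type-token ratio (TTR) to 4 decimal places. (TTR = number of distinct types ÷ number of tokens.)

N = 13 tokens, V = 6 types.
TTR = V / N = 6 / 13 = 0.4615

0.4615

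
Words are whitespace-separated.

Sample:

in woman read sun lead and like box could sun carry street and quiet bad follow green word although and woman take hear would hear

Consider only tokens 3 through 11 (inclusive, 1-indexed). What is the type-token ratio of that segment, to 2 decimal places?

Segment tokens 3–11: read, sun, lead, and, like, box, could, sun, carry
Segment N = 9, segment V = 8.
TTR = 8 / 9 = 0.89

0.89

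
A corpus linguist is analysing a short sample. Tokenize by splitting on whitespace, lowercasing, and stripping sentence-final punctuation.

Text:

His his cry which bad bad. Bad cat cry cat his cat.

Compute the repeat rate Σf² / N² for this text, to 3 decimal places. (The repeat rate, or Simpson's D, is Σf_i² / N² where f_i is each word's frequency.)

0.222

Frequencies: his:3, bad:3, cat:3, cry:2, which:1
Σf² = 32; N² = 144
Repeat rate = 32 / 144 = 0.222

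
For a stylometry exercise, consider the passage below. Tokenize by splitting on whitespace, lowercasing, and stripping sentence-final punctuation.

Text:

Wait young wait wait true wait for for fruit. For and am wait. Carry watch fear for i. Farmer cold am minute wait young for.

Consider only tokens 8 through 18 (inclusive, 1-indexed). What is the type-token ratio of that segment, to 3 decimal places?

0.818

Segment tokens 8–18: for, fruit, for, and, am, wait, carry, watch, fear, for, i
Segment N = 11, segment V = 9.
TTR = 9 / 11 = 0.818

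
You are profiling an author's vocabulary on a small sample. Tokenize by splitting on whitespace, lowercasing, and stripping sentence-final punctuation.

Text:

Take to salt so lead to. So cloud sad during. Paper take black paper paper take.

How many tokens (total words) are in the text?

16

Tokens: take, to, salt, so, lead, to, so, cloud, sad, during, paper, take, black, paper, paper, take
N = 16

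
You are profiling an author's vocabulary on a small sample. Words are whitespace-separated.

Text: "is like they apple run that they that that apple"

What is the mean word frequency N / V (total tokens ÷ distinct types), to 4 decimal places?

1.6667

N = 10 tokens, V = 6 types.
Mean frequency = N / V = 10 / 6 = 1.6667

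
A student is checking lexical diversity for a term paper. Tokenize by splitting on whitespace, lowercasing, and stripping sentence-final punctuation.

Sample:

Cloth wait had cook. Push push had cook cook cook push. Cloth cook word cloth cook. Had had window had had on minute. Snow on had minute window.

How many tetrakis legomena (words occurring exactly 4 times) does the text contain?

0

Frequencies: had:7, cook:6, cloth:3, push:3, window:2, on:2, minute:2, wait:1, word:1, snow:1
Words with frequency 4: (none)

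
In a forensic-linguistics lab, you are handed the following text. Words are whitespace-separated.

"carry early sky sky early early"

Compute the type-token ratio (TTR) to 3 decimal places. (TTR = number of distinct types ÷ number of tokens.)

N = 6 tokens, V = 3 types.
TTR = V / N = 3 / 6 = 0.500

0.500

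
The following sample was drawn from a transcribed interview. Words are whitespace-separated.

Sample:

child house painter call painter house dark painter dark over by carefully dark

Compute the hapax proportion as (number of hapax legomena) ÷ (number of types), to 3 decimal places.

Frequencies: painter:3, dark:3, house:2, child:1, call:1, over:1, by:1, carefully:1
Hapax count = 5; type count = 8.
Ratio = 5 / 8 = 0.625

0.625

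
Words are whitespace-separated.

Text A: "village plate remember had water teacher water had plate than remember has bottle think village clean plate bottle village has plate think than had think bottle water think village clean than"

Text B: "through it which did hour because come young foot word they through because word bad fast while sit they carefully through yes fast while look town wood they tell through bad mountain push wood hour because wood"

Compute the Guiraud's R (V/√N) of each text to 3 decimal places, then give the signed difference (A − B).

-1.805

A: V=11, N=31, R=1.976
B: V=23, N=37, R=3.781
Difference = 1.976 − 3.781 = -1.805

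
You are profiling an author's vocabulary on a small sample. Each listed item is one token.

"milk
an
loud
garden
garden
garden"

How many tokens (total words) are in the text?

6

Tokens: milk, an, loud, garden, garden, garden
N = 6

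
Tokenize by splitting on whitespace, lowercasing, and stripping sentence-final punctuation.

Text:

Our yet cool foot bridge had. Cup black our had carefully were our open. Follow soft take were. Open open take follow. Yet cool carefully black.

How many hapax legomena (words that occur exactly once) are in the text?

Frequencies: our:3, open:3, yet:2, cool:2, had:2, black:2, carefully:2, were:2, follow:2, take:2, foot:1, bridge:1, cup:1, soft:1
Hapax (freq=1): bridge, cup, foot, soft

4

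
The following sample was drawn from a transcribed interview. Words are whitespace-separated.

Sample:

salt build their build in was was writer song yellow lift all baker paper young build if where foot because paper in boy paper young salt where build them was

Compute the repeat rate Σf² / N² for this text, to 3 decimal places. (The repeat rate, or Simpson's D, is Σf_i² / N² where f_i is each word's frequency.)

Frequencies: build:4, was:3, paper:3, salt:2, in:2, young:2, where:2, their:1, writer:1, song:1, yellow:1, lift:1, all:1, baker:1, if:1, foot:1, because:1, boy:1, them:1
Σf² = 62; N² = 900
Repeat rate = 62 / 900 = 0.069

0.069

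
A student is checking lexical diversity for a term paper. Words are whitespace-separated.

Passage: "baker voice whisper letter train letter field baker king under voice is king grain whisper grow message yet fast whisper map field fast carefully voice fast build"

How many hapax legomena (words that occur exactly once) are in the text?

Frequencies: voice:3, whisper:3, fast:3, baker:2, letter:2, field:2, king:2, train:1, under:1, is:1, grain:1, grow:1, message:1, yet:1, map:1, carefully:1, build:1
Hapax (freq=1): build, carefully, grain, grow, is, map, message, train, under, yet

10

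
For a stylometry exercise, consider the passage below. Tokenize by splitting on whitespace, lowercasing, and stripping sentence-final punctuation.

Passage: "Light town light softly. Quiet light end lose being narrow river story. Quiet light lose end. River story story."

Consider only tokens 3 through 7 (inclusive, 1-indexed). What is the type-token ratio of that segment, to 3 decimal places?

0.800

Segment tokens 3–7: light, softly, quiet, light, end
Segment N = 5, segment V = 4.
TTR = 4 / 5 = 0.800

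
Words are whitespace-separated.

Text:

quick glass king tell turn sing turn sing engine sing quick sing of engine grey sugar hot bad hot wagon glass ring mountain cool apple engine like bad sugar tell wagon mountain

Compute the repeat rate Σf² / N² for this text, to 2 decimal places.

0.07

Frequencies: sing:4, engine:3, quick:2, glass:2, tell:2, turn:2, sugar:2, hot:2, bad:2, wagon:2, mountain:2, king:1, of:1, grey:1, ring:1, cool:1, apple:1, like:1
Σf² = 68; N² = 1024
Repeat rate = 68 / 1024 = 0.07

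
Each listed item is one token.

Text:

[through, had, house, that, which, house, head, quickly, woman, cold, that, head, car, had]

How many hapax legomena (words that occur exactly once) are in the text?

Frequencies: had:2, house:2, that:2, head:2, through:1, which:1, quickly:1, woman:1, cold:1, car:1
Hapax (freq=1): car, cold, quickly, through, which, woman

6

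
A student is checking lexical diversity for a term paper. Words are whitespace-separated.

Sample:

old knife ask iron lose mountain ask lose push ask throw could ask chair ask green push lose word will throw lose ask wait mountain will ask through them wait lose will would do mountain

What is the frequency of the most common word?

Frequencies: ask:7, lose:5, mountain:3, will:3, push:2, throw:2, wait:2, old:1, knife:1, iron:1, could:1, chair:1, green:1, word:1, through:1, them:1, would:1, do:1
Most common: 'ask' with frequency 7.

7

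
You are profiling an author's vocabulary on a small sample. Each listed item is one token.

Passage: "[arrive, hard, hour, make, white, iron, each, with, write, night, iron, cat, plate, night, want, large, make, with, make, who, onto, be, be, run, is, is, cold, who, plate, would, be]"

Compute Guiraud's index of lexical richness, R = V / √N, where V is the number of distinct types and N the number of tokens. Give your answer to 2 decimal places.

N = 31, V = 21.
√N = 5.567764
R = 21 / 5.567764 = 3.77

3.77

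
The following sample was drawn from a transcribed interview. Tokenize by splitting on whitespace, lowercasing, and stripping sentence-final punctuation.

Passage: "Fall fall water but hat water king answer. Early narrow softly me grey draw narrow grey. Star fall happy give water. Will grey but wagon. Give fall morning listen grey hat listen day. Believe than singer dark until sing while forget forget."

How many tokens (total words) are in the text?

Tokens: fall, fall, water, but, hat, water, king, answer, early, narrow, softly, me, grey, draw, narrow, grey, star, fall, happy, give, water, will, grey, but, wagon, give, fall, morning, listen, grey, hat, listen, day, believe, than, singer, dark, until, sing, while, forget, forget
N = 42

42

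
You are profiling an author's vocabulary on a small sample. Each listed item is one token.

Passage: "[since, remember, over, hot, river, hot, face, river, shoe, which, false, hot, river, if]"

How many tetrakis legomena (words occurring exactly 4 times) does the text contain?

0

Frequencies: hot:3, river:3, since:1, remember:1, over:1, face:1, shoe:1, which:1, false:1, if:1
Words with frequency 4: (none)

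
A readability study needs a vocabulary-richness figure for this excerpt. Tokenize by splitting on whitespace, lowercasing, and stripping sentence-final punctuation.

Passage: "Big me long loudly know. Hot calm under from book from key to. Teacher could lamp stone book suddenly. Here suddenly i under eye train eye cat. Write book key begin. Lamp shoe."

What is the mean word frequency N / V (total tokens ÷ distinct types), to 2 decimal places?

N = 33 tokens, V = 25 types.
Mean frequency = N / V = 33 / 25 = 1.32

1.32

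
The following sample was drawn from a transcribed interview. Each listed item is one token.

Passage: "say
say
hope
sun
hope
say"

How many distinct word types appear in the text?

3

Distinct types: {hope, say, sun}
V = 3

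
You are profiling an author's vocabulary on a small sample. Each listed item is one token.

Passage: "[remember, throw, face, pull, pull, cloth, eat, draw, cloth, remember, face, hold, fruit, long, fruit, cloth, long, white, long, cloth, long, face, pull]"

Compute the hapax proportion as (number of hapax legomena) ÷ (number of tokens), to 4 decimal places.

Frequencies: cloth:4, long:4, face:3, pull:3, remember:2, fruit:2, throw:1, eat:1, draw:1, hold:1, white:1
Hapax count = 5; token count = 23.
Ratio = 5 / 23 = 0.2174

0.2174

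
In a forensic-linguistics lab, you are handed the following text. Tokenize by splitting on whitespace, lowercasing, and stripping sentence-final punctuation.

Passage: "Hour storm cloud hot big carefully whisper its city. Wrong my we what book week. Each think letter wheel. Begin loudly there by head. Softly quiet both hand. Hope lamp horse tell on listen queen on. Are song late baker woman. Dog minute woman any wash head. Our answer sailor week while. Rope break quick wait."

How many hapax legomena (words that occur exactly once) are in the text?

Frequencies: week:2, head:2, on:2, woman:2, hour:1, storm:1, cloud:1, hot:1, big:1, carefully:1, whisper:1, its:1, city:1, wrong:1, my:1, we:1, what:1, book:1, each:1, think:1, … (32 more, each freq 1)
Hapax (freq=1): answer, any, are, baker, begin, big, book, both, break, by, carefully, city, cloud, dog, each, hand, hope, horse, hot, hour, its, lamp, late, letter, listen, loudly, minute, my, our, queen, quick, quiet, rope, sailor, softly, song, storm, tell, there, think, wait, wash, we, what, wheel, while, whisper, wrong

48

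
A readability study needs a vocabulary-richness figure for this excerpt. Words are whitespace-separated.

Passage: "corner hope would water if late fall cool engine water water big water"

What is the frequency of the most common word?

4

Frequencies: water:4, corner:1, hope:1, would:1, if:1, late:1, fall:1, cool:1, engine:1, big:1
Most common: 'water' with frequency 4.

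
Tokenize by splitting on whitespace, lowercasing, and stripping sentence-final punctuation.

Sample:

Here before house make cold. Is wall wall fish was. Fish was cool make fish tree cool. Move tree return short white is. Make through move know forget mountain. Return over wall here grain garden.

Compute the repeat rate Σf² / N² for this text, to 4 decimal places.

Frequencies: make:3, wall:3, fish:3, here:2, is:2, was:2, cool:2, tree:2, move:2, return:2, before:1, house:1, cold:1, short:1, white:1, through:1, know:1, forget:1, mountain:1, over:1, … (2 more, each freq 1)
Σf² = 67; N² = 1225
Repeat rate = 67 / 1225 = 0.0547

0.0547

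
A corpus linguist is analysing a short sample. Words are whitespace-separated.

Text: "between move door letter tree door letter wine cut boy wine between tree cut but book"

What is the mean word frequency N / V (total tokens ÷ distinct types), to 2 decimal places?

N = 16 tokens, V = 10 types.
Mean frequency = N / V = 16 / 10 = 1.60

1.60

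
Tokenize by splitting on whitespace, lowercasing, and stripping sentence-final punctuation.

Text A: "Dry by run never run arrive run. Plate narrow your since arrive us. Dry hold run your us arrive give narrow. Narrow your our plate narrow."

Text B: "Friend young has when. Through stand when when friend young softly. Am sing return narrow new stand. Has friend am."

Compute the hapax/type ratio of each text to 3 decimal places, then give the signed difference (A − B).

A: hapax=6, V=13, ratio=0.462
B: hapax=6, V=12, ratio=0.500
Difference = 0.462 − 0.500 = -0.038

-0.038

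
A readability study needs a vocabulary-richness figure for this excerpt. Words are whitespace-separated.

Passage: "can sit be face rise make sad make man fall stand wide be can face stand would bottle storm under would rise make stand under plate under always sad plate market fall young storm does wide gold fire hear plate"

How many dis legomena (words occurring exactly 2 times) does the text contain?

9

Frequencies: make:3, stand:3, under:3, plate:3, can:2, be:2, face:2, rise:2, sad:2, fall:2, wide:2, would:2, storm:2, sit:1, man:1, bottle:1, always:1, market:1, young:1, does:1, … (3 more, each freq 1)
Words with frequency 2: be, can, face, fall, rise, sad, storm, wide, would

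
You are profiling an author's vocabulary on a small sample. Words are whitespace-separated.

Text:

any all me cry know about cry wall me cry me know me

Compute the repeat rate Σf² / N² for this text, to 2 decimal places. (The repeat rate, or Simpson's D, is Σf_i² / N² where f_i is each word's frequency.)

Frequencies: me:4, cry:3, know:2, any:1, all:1, about:1, wall:1
Σf² = 33; N² = 169
Repeat rate = 33 / 169 = 0.20

0.20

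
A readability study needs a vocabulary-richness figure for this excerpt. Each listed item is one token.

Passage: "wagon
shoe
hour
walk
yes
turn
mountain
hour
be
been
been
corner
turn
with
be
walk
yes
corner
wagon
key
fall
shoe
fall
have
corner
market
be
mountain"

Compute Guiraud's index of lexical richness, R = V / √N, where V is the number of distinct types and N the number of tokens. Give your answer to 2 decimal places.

N = 28, V = 15.
√N = 5.291503
R = 15 / 5.291503 = 2.83

2.83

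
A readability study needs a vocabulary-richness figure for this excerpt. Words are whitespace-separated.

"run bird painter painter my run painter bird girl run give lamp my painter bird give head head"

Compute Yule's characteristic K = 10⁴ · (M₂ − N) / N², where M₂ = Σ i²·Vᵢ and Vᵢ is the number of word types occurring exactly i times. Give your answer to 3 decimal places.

Frequencies: painter:4, run:3, bird:3, my:2, give:2, head:2, girl:1, lamp:1
N = 18. Frequency spectrum: V_1=2, V_2=3, V_3=2, V_4=1
M₂ = 1²·2 + 2²·3 + 3²·2 + 4²·1 = 48
K = 10000 × (48 − 18) / 18² = 925.926

925.926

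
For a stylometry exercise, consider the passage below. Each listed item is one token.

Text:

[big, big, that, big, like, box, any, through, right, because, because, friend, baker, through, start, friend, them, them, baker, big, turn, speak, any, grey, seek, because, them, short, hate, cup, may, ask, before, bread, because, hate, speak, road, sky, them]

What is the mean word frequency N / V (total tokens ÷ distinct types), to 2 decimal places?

N = 40 tokens, V = 25 types.
Mean frequency = N / V = 40 / 25 = 1.60

1.60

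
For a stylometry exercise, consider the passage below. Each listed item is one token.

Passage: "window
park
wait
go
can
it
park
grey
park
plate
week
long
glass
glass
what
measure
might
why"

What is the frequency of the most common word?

Frequencies: park:3, glass:2, window:1, wait:1, go:1, can:1, it:1, grey:1, plate:1, week:1, long:1, what:1, measure:1, might:1, why:1
Most common: 'park' with frequency 3.

3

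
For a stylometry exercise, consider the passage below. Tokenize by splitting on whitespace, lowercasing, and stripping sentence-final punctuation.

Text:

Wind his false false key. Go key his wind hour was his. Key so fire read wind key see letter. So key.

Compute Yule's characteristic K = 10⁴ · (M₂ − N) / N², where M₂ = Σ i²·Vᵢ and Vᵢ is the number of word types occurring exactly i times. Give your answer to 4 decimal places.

743.8017

Frequencies: key:5, wind:3, his:3, false:2, so:2, go:1, hour:1, was:1, fire:1, read:1, see:1, letter:1
N = 22. Frequency spectrum: V_1=7, V_2=2, V_3=2, V_5=1
M₂ = 1²·7 + 2²·2 + 3²·2 + 5²·1 = 58
K = 10000 × (58 − 22) / 22² = 743.8017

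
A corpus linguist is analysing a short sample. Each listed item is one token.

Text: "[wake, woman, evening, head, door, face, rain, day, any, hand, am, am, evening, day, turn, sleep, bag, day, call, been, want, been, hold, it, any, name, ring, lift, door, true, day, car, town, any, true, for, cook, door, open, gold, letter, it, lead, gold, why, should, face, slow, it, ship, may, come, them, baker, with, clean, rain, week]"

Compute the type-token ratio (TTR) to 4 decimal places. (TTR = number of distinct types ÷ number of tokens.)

0.7241

N = 58 tokens, V = 42 types.
TTR = V / N = 42 / 58 = 0.7241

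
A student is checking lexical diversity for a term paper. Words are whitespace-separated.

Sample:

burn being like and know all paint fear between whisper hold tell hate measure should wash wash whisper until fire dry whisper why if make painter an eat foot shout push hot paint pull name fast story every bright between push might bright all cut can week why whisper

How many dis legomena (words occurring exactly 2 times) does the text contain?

Frequencies: whisper:4, all:2, paint:2, between:2, wash:2, why:2, push:2, bright:2, burn:1, being:1, like:1, and:1, know:1, fear:1, hold:1, tell:1, hate:1, measure:1, should:1, until:1, … (19 more, each freq 1)
Words with frequency 2: all, between, bright, paint, push, wash, why

7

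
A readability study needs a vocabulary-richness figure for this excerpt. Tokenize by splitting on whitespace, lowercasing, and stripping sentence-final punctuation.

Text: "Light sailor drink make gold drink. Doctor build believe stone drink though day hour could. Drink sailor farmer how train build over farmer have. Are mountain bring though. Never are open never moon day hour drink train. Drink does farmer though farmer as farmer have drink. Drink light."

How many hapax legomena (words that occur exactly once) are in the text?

Frequencies: drink:8, farmer:5, though:3, light:2, sailor:2, build:2, day:2, hour:2, train:2, have:2, are:2, never:2, make:1, gold:1, doctor:1, believe:1, stone:1, could:1, how:1, over:1, … (6 more, each freq 1)
Hapax (freq=1): as, believe, bring, could, doctor, does, gold, how, make, moon, mountain, open, over, stone

14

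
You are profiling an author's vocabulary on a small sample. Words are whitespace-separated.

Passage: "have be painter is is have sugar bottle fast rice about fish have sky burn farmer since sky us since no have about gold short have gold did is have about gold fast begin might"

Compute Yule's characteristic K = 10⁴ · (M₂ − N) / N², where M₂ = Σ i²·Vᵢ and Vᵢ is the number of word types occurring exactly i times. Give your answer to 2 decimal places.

Frequencies: have:6, is:3, about:3, gold:3, fast:2, sky:2, since:2, be:1, painter:1, sugar:1, bottle:1, rice:1, fish:1, burn:1, farmer:1, us:1, no:1, short:1, did:1, begin:1, … (1 more, each freq 1)
N = 35. Frequency spectrum: V_1=14, V_2=3, V_3=3, V_6=1
M₂ = 1²·14 + 2²·3 + 3²·3 + 6²·1 = 89
K = 10000 × (89 − 35) / 35² = 440.82

440.82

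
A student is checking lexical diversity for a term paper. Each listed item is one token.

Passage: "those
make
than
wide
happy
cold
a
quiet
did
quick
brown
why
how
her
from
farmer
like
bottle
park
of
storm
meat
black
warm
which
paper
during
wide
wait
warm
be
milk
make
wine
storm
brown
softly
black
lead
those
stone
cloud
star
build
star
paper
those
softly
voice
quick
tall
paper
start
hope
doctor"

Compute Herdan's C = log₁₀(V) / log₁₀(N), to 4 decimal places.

0.9327

N = 55, V = 42.
log₁₀(V) = 1.623249, log₁₀(N) = 1.740363
C = 1.623249 / 1.740363 = 0.9327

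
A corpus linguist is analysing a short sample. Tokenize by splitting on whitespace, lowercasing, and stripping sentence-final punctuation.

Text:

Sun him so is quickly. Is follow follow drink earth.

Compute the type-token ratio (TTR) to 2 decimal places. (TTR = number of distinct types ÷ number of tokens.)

N = 10 tokens, V = 8 types.
TTR = V / N = 8 / 10 = 0.80

0.80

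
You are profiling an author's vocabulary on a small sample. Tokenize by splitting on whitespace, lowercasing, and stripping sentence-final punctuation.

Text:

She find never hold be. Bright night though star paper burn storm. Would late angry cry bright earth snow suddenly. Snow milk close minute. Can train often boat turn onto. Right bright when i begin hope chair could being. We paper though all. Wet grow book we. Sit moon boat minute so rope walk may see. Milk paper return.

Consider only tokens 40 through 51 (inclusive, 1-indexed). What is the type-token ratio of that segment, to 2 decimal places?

Segment tokens 40–51: we, paper, though, all, wet, grow, book, we, sit, moon, boat, minute
Segment N = 12, segment V = 11.
TTR = 11 / 12 = 0.92

0.92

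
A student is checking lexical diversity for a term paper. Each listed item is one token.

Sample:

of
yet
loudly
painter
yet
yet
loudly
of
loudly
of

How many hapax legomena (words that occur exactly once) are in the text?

Frequencies: of:3, yet:3, loudly:3, painter:1
Hapax (freq=1): painter

1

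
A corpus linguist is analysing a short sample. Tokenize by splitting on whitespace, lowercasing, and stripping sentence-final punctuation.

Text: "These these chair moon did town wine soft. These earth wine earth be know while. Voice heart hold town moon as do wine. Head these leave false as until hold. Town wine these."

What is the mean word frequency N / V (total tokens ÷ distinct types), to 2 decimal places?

1.65

N = 33 tokens, V = 20 types.
Mean frequency = N / V = 33 / 20 = 1.65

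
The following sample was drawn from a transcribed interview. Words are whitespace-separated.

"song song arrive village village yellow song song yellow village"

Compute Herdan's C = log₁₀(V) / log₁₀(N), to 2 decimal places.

0.60

N = 10, V = 4.
log₁₀(V) = 0.602060, log₁₀(N) = 1.000000
C = 0.602060 / 1.000000 = 0.60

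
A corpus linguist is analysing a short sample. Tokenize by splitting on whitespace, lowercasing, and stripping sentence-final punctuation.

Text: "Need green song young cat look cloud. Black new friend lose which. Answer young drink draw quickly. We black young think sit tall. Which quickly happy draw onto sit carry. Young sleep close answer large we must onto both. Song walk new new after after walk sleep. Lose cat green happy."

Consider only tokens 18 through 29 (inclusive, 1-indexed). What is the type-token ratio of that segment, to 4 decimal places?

0.9167

Segment tokens 18–29: we, black, young, think, sit, tall, which, quickly, happy, draw, onto, sit
Segment N = 12, segment V = 11.
TTR = 11 / 12 = 0.9167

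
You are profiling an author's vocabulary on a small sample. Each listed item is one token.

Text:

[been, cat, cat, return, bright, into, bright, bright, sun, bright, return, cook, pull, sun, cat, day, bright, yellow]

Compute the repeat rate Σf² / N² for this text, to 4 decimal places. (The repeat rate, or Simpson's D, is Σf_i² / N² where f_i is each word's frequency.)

0.1481

Frequencies: bright:5, cat:3, return:2, sun:2, been:1, into:1, cook:1, pull:1, day:1, yellow:1
Σf² = 48; N² = 324
Repeat rate = 48 / 324 = 0.1481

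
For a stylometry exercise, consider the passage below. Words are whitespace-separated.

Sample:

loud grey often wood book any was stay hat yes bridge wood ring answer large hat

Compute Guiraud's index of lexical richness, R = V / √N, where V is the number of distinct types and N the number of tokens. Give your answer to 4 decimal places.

N = 16, V = 14.
√N = 4.000000
R = 14 / 4.000000 = 3.5000

3.5000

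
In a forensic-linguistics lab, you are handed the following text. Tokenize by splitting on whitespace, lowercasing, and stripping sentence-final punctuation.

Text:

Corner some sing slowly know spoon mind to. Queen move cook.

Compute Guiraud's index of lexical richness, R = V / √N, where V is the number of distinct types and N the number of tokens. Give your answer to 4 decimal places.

3.3166

N = 11, V = 11.
√N = 3.316625
R = 11 / 3.316625 = 3.3166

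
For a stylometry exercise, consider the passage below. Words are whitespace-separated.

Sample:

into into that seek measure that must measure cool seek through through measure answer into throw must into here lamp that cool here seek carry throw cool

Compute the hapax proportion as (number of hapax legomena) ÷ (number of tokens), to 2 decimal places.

0.11

Frequencies: into:4, that:3, seek:3, measure:3, cool:3, must:2, through:2, throw:2, here:2, answer:1, lamp:1, carry:1
Hapax count = 3; token count = 27.
Ratio = 3 / 27 = 0.11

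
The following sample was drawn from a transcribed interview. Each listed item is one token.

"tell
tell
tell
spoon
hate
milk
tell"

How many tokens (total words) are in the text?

Tokens: tell, tell, tell, spoon, hate, milk, tell
N = 7

7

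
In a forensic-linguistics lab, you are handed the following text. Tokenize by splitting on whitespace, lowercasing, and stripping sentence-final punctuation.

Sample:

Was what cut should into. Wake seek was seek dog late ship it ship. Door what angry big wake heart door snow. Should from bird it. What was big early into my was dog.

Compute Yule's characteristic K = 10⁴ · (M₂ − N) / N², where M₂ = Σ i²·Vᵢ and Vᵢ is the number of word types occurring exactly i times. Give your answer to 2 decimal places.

311.42

Frequencies: was:4, what:3, should:2, into:2, wake:2, seek:2, dog:2, ship:2, it:2, door:2, big:2, cut:1, late:1, angry:1, heart:1, snow:1, from:1, bird:1, early:1, my:1
N = 34. Frequency spectrum: V_1=9, V_2=9, V_3=1, V_4=1
M₂ = 1²·9 + 2²·9 + 3²·1 + 4²·1 = 70
K = 10000 × (70 − 34) / 34² = 311.42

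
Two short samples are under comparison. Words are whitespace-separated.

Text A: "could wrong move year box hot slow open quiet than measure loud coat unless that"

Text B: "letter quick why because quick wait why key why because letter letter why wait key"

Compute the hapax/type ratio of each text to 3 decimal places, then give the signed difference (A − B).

1.000

A: hapax=15, V=15, ratio=1.000
B: hapax=0, V=6, ratio=0.000
Difference = 1.000 − 0.000 = 1.000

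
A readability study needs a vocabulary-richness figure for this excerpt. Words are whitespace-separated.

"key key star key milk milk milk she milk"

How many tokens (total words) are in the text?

9

Tokens: key, key, star, key, milk, milk, milk, she, milk
N = 9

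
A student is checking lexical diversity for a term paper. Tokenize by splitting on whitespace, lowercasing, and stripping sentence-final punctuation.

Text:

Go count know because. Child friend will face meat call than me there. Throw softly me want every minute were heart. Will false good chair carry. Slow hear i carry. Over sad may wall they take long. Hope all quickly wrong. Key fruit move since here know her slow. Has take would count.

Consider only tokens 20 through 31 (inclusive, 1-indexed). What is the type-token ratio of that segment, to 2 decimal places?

0.92

Segment tokens 20–31: were, heart, will, false, good, chair, carry, slow, hear, i, carry, over
Segment N = 12, segment V = 11.
TTR = 11 / 12 = 0.92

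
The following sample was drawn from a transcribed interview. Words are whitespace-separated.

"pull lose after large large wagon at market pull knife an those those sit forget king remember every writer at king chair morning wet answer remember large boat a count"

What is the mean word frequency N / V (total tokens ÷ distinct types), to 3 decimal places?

1.304

N = 30 tokens, V = 23 types.
Mean frequency = N / V = 30 / 23 = 1.304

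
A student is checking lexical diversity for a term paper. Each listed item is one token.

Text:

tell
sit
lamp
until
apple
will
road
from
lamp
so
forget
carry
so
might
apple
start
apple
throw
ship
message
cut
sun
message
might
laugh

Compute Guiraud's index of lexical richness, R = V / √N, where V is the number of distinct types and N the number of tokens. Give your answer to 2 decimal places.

N = 25, V = 19.
√N = 5.000000
R = 19 / 5.000000 = 3.80

3.80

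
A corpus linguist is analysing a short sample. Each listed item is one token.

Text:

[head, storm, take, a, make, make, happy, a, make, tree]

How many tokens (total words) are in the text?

10

Tokens: head, storm, take, a, make, make, happy, a, make, tree
N = 10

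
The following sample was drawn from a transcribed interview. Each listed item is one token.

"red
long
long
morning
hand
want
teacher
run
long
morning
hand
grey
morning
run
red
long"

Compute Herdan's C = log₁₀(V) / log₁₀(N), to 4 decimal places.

0.7500

N = 16, V = 8.
log₁₀(V) = 0.903090, log₁₀(N) = 1.204120
C = 0.903090 / 1.204120 = 0.7500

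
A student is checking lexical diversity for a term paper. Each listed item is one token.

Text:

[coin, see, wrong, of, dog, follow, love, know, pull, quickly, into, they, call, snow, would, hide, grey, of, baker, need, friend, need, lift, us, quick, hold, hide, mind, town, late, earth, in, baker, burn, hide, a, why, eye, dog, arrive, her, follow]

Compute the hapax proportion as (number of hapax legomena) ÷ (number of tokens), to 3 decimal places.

0.690

Frequencies: hide:3, of:2, dog:2, follow:2, baker:2, need:2, coin:1, see:1, wrong:1, love:1, know:1, pull:1, quickly:1, into:1, they:1, call:1, snow:1, would:1, grey:1, friend:1, … (15 more, each freq 1)
Hapax count = 29; token count = 42.
Ratio = 29 / 42 = 0.690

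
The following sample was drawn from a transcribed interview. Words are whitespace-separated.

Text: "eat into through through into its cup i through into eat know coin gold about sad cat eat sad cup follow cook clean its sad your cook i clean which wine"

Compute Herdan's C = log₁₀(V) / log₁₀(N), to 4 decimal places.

N = 31, V = 18.
log₁₀(V) = 1.255273, log₁₀(N) = 1.491362
C = 1.255273 / 1.491362 = 0.8417

0.8417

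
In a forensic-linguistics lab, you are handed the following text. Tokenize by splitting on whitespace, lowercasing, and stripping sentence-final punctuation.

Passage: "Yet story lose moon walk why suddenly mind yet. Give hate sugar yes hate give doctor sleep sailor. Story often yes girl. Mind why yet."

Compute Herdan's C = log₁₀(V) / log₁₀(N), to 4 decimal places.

0.8802

N = 25, V = 17.
log₁₀(V) = 1.230449, log₁₀(N) = 1.397940
C = 1.230449 / 1.397940 = 0.8802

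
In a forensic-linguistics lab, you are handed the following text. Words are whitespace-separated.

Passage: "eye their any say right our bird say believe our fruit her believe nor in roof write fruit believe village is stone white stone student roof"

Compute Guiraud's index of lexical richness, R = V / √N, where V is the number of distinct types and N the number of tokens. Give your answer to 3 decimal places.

N = 26, V = 19.
√N = 5.099020
R = 19 / 5.099020 = 3.726

3.726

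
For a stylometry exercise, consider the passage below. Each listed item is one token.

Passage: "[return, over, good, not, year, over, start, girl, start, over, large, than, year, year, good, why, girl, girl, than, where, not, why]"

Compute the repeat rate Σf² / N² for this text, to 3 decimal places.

Frequencies: over:3, year:3, girl:3, good:2, not:2, start:2, than:2, why:2, return:1, large:1, where:1
Σf² = 50; N² = 484
Repeat rate = 50 / 484 = 0.103

0.103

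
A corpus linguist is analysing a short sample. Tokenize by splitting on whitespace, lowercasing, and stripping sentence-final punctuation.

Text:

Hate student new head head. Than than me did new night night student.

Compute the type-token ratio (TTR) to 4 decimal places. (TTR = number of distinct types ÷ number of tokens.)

N = 13 tokens, V = 8 types.
TTR = V / N = 8 / 13 = 0.6154

0.6154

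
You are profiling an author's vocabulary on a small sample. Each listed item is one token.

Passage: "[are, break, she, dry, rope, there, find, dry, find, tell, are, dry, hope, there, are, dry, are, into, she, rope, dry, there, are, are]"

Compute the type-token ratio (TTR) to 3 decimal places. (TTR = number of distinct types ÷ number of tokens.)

0.417

N = 24 tokens, V = 10 types.
TTR = V / N = 10 / 24 = 0.417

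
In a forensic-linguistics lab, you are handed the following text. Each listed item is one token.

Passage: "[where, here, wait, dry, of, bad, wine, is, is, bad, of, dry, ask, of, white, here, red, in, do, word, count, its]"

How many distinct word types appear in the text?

Distinct types: {ask, bad, count, do, dry, here, in, is, its, of, red, wait, where, white, wine, word}
V = 16

16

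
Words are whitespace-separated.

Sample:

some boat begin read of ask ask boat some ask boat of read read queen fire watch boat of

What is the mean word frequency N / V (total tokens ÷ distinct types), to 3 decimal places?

N = 19 tokens, V = 9 types.
Mean frequency = N / V = 19 / 9 = 2.111

2.111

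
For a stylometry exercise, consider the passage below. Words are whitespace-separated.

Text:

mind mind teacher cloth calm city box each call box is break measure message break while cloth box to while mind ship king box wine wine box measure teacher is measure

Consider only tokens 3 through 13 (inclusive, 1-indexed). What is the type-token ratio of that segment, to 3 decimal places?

0.909

Segment tokens 3–13: teacher, cloth, calm, city, box, each, call, box, is, break, measure
Segment N = 11, segment V = 10.
TTR = 10 / 11 = 0.909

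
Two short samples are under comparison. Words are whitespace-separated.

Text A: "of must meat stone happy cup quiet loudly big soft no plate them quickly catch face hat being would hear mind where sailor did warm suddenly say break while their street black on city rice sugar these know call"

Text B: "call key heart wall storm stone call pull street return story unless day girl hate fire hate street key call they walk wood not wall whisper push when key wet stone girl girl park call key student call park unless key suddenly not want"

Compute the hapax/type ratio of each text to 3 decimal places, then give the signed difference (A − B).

A: hapax=39, V=39, ratio=1.000
B: hapax=17, V=27, ratio=0.630
Difference = 1.000 − 0.630 = 0.370

0.370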